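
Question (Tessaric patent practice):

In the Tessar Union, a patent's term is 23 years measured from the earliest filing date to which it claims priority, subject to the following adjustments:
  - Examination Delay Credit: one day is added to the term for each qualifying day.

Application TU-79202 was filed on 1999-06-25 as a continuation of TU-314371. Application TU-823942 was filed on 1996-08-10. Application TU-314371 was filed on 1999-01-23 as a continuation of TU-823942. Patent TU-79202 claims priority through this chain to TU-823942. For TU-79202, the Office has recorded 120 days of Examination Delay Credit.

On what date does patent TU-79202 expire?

Earliest priority filing: 10 August 1996.
Base term: 10 August 1996 + 23 years → 10 August 2019.
Examination Delay Credit: +120 days → 8 December 2019.

December 8, 2019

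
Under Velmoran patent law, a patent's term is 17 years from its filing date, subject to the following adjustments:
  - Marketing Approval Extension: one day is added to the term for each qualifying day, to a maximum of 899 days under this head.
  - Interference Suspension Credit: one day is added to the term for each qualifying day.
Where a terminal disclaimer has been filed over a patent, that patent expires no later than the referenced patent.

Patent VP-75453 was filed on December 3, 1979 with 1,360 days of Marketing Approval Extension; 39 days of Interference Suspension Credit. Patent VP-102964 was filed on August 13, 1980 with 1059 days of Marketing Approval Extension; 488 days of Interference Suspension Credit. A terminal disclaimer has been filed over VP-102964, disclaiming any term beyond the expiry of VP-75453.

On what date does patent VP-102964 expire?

June 29, 1999

Natural term of VP-102964:
  Base: filing + 17 years → 13 August 1997.
  Marketing Approval Extension: 1059 days claimed exceeds the 899-day cap, so +899 days → 29 January 2000.
  Interference Suspension Credit: +488 days → 31 May 2001.
Expiry of referenced patent VP-75453:
  Base: filing + 17 years → 3 December 1996.
  Marketing Approval Extension: 1360 days claimed exceeds the 899-day cap, so +899 days → 21 May 1999.
  Interference Suspension Credit: +39 days → 29 June 1999.
Terminal disclaimer: VP-102964 expires on the earlier of 31 May 2001 and 29 June 1999.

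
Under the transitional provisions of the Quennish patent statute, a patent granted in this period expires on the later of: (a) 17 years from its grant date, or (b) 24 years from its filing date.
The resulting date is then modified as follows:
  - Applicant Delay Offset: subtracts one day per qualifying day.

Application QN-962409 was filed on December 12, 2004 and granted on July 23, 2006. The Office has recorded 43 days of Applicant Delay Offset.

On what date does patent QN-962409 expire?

(a) grant + 17 years → 23 July 2023.
(b) filing + 24 years → 12 December 2028.
Later of the two: 12 December 2028.
Applicant Delay Offset: −43 days → 30 October 2028.

2028-10-30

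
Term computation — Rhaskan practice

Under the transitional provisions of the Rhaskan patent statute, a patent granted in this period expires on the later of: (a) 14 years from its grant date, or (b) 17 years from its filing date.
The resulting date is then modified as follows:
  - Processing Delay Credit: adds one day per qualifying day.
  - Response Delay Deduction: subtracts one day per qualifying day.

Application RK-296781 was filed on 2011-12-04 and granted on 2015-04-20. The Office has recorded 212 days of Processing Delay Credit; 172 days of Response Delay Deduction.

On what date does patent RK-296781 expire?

(a) grant + 14 years → 20 April 2029.
(b) filing + 17 years → 4 December 2028.
Later of the two: 20 April 2029.
Processing Delay Credit: +212 days → 18 November 2029.
Response Delay Deduction: −172 days → 30 May 2029.

May 30, 2029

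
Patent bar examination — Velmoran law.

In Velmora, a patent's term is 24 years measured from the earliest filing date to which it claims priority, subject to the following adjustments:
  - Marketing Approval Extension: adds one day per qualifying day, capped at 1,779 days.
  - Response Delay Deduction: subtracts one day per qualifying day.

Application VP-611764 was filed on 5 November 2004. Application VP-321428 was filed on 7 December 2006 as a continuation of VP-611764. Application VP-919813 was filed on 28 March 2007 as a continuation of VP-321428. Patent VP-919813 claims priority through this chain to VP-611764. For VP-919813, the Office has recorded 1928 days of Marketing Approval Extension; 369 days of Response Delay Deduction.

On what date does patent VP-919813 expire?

Earliest priority filing: 5 November 2004.
Base term: 5 November 2004 + 24 years → 5 November 2028.
Marketing Approval Extension: 1928 days claimed exceeds the 1779-day cap, so +1779 days → 19 September 2033.
Response Delay Deduction: −369 days → 15 September 2032.

September 15, 2032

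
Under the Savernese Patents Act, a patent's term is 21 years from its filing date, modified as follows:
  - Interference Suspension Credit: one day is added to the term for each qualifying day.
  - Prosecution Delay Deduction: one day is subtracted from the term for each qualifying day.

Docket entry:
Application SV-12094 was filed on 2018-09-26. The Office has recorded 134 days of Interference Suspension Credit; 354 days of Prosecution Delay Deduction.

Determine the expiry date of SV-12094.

Base term: filing date + 21 years → 26 September 2039.
Interference Suspension Credit: +134 days → 7 February 2040.
Prosecution Delay Deduction: −354 days → 18 February 2039.

2039-02-18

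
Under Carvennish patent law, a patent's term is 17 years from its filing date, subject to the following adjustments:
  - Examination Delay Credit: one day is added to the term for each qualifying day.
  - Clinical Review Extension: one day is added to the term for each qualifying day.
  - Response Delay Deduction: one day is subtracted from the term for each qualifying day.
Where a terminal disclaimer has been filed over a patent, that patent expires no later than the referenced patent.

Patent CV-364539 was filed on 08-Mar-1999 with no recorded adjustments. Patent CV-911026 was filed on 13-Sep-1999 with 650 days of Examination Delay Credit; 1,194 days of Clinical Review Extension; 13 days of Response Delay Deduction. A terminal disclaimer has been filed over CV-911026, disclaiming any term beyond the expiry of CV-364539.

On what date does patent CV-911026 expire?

2016-03-08

Natural term of CV-911026:
  Base: filing + 17 years → 13 September 2016.
  Examination Delay Credit: +650 days → 25 June 2018.
  Clinical Review Extension: +1194 days → 1 October 2021.
  Response Delay Deduction: −13 days → 18 September 2021.
Expiry of referenced patent CV-364539:
  Base: filing + 17 years → 8 March 2016.
Terminal disclaimer: CV-911026 expires on the earlier of 18 September 2021 and 8 March 2016.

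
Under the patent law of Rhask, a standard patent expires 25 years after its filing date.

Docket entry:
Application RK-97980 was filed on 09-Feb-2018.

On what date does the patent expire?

Filing date + 25 years → 9 February 2043.

2043-02-09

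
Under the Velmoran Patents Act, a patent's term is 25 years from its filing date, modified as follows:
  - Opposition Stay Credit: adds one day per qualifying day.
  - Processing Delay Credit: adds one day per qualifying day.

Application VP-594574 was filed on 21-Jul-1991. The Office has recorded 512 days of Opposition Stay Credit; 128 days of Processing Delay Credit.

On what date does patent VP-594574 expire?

April 22, 2018

Base term: filing date + 25 years → 21 July 2016.
Opposition Stay Credit: +512 days → 15 December 2017.
Processing Delay Credit: +128 days → 22 April 2018.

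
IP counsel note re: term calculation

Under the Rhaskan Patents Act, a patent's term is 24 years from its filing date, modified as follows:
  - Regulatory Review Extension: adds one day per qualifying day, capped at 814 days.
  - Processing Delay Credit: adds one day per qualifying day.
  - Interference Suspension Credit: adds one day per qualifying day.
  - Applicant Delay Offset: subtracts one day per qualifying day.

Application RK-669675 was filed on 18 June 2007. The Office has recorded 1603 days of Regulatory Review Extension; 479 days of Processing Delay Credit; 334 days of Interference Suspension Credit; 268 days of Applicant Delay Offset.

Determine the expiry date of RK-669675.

Base term: filing date + 24 years → 18 June 2031.
Regulatory Review Extension: 1603 days claimed exceeds the 814-day cap, so +814 days → 9 September 2033.
Processing Delay Credit: +479 days → 1 January 2035.
Interference Suspension Credit: +334 days → 1 December 2035.
Applicant Delay Offset: −268 days → 8 March 2035.

March 8, 2035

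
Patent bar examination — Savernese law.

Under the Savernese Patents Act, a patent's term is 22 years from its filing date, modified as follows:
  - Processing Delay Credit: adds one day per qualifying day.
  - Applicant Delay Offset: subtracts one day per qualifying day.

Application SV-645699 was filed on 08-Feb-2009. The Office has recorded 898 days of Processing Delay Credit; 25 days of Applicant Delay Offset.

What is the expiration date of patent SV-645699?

Base term: filing date + 22 years → 8 February 2031.
Processing Delay Credit: +898 days → 25 July 2033.
Applicant Delay Offset: −25 days → 30 June 2033.

June 30, 2033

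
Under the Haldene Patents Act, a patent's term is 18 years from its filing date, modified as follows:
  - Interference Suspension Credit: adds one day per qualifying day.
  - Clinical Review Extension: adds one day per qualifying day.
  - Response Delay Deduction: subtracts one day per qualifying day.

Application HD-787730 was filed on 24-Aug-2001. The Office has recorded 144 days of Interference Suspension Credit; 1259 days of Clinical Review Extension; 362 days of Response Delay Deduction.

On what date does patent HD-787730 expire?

2022-06-30

Base term: filing date + 18 years → 24 August 2019.
Interference Suspension Credit: +144 days → 15 January 2020.
Clinical Review Extension: +1259 days → 27 June 2023.
Response Delay Deduction: −362 days → 30 June 2022.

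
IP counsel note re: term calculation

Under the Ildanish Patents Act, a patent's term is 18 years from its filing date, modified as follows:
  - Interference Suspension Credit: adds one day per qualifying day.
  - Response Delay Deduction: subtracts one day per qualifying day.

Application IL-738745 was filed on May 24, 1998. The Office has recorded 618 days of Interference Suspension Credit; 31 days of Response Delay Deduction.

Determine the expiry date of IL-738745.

January 1, 2018

Base term: filing date + 18 years → 24 May 2016.
Interference Suspension Credit: +618 days → 1 February 2018.
Response Delay Deduction: −31 days → 1 January 2018.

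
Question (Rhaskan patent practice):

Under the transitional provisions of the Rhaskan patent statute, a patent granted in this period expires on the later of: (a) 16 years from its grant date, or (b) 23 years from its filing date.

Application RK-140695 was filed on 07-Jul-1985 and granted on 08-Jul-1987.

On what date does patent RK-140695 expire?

(a) grant + 16 years → 8 July 2003.
(b) filing + 23 years → 7 July 2008.
Later of the two: 7 July 2008.

2008-07-07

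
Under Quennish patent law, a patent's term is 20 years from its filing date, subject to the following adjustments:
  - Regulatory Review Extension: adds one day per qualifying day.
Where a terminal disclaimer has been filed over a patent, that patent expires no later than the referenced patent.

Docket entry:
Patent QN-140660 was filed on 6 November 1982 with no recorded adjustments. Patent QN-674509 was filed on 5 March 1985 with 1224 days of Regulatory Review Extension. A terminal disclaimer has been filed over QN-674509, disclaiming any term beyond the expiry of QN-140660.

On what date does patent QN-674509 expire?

Natural term of QN-674509:
  Base: filing + 20 years → 5 March 2005.
  Regulatory Review Extension: +1224 days → 11 July 2008.
Expiry of referenced patent QN-140660:
  Base: filing + 20 years → 6 November 2002.
Terminal disclaimer: QN-674509 expires on the earlier of 11 July 2008 and 6 November 2002.

November 6, 2002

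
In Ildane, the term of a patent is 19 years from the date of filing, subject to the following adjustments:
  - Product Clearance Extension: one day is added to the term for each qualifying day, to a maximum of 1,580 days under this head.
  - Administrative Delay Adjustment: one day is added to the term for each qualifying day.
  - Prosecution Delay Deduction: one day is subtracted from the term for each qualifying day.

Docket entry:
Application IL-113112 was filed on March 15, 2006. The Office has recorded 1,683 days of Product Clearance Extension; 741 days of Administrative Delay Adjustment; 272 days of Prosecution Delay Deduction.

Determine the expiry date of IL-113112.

Base term: filing date + 19 years → 15 March 2025.
Product Clearance Extension: 1683 days claimed exceeds the 1580-day cap, so +1580 days → 12 July 2029.
Administrative Delay Adjustment: +741 days → 23 July 2031.
Prosecution Delay Deduction: −272 days → 24 October 2030.

2030-10-24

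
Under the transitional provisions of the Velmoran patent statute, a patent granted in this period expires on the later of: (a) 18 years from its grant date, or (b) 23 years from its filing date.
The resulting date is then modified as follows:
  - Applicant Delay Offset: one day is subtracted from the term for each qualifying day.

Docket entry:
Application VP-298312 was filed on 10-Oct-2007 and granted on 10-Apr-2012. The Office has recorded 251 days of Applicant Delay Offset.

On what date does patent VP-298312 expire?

(a) grant + 18 years → 10 April 2030.
(b) filing + 23 years → 10 October 2030.
Later of the two: 10 October 2030.
Applicant Delay Offset: −251 days → 1 February 2030.

2030-02-01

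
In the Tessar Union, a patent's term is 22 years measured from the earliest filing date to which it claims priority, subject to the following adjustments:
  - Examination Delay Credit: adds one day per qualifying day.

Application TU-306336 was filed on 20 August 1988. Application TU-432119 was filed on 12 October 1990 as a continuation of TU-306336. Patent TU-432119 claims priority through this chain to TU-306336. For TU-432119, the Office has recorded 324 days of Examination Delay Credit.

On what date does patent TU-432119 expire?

2011-07-10

Earliest priority filing: 20 August 1988.
Base term: 20 August 1988 + 22 years → 20 August 2010.
Examination Delay Credit: +324 days → 10 July 2011.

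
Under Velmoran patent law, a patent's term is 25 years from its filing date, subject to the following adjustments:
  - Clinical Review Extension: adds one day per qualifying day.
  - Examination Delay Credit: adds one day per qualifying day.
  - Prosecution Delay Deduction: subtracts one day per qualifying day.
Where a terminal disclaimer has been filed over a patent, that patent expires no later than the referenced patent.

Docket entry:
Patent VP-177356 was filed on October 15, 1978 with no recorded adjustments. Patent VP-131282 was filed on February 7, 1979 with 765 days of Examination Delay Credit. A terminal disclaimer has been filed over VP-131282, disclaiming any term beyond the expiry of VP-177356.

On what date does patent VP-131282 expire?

Natural term of VP-131282:
  Base: filing + 25 years → 7 February 2004.
  Examination Delay Credit: +765 days → 13 March 2006.
Expiry of referenced patent VP-177356:
  Base: filing + 25 years → 15 October 2003.
Terminal disclaimer: VP-131282 expires on the earlier of 13 March 2006 and 15 October 2003.

October 15, 2003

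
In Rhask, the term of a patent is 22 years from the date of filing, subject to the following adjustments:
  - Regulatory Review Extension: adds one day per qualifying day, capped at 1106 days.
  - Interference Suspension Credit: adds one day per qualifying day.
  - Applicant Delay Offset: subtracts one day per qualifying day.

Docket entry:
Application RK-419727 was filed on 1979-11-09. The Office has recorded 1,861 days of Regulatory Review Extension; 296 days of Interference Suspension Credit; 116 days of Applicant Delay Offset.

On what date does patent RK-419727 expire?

Base term: filing date + 22 years → 9 November 2001.
Regulatory Review Extension: 1861 days claimed exceeds the 1106-day cap, so +1106 days → 19 November 2004.
Interference Suspension Credit: +296 days → 11 September 2005.
Applicant Delay Offset: −116 days → 18 May 2005.

May 18, 2005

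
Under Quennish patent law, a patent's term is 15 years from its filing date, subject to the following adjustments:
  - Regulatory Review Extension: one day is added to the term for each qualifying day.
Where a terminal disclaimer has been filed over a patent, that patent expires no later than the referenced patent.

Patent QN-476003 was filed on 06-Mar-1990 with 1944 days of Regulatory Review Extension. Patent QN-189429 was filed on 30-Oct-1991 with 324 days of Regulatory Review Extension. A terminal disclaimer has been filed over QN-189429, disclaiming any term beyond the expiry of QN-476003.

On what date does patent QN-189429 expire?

2007-09-19

Natural term of QN-189429:
  Base: filing + 15 years → 30 October 2006.
  Regulatory Review Extension: +324 days → 19 September 2007.
Expiry of referenced patent QN-476003:
  Base: filing + 15 years → 6 March 2005.
  Regulatory Review Extension: +1944 days → 2 July 2010.
Terminal disclaimer: QN-189429 expires on the earlier of 19 September 2007 and 2 July 2010.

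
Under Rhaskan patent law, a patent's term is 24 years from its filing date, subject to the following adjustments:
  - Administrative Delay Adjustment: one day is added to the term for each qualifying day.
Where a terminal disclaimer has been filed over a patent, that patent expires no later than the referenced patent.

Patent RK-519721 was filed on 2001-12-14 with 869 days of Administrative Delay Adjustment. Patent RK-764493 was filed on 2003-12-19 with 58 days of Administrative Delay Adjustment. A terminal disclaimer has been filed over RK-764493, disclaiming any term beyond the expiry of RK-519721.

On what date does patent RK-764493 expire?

Natural term of RK-764493:
  Base: filing + 24 years → 19 December 2027.
  Administrative Delay Adjustment: +58 days → 15 February 2028.
Expiry of referenced patent RK-519721:
  Base: filing + 24 years → 14 December 2025.
  Administrative Delay Adjustment: +869 days → 1 May 2028.
Terminal disclaimer: RK-764493 expires on the earlier of 15 February 2028 and 1 May 2028.

2028-02-15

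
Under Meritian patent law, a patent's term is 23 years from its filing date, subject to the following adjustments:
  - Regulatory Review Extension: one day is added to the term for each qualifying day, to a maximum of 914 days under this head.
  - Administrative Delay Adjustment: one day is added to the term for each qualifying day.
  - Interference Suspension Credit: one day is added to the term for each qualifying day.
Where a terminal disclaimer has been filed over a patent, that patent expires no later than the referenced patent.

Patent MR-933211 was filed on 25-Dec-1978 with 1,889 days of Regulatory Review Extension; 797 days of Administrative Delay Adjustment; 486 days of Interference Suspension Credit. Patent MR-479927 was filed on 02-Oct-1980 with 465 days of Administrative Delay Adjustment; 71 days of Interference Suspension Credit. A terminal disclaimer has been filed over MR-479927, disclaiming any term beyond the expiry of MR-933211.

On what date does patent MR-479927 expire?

March 21, 2005

Natural term of MR-479927:
  Base: filing + 23 years → 2 October 2003.
  Administrative Delay Adjustment: +465 days → 9 January 2005.
  Interference Suspension Credit: +71 days → 21 March 2005.
Expiry of referenced patent MR-933211:
  Base: filing + 23 years → 25 December 2001.
  Regulatory Review Extension: 1889 days claimed exceeds the 914-day cap, so +914 days → 26 June 2004.
  Administrative Delay Adjustment: +797 days → 1 September 2006.
  Interference Suspension Credit: +486 days → 31 December 2007.
Terminal disclaimer: MR-479927 expires on the earlier of 21 March 2005 and 31 December 2007.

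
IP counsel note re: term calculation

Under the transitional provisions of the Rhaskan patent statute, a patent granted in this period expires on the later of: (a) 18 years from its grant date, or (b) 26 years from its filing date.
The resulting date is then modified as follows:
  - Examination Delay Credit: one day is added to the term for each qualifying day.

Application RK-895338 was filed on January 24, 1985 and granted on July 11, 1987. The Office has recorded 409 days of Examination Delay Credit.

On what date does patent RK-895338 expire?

(a) grant + 18 years → 11 July 2005.
(b) filing + 26 years → 24 January 2011.
Later of the two: 24 January 2011.
Examination Delay Credit: +409 days → 8 March 2012.

2012-03-08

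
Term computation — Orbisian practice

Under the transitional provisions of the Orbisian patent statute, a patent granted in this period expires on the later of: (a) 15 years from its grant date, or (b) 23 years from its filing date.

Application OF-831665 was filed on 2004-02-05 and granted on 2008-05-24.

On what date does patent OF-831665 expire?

(a) grant + 15 years → 24 May 2023.
(b) filing + 23 years → 5 February 2027.
Later of the two: 5 February 2027.

February 5, 2027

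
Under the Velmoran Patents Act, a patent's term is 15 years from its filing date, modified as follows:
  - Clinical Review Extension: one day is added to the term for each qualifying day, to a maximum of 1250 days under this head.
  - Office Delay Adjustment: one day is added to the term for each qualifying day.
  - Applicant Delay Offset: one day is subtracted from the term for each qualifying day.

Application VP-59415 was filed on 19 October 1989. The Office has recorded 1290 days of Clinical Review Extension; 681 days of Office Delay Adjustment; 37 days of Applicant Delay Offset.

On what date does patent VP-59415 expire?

Base term: filing date + 15 years → 19 October 2004.
Clinical Review Extension: 1290 days claimed exceeds the 1250-day cap, so +1250 days → 22 March 2008.
Office Delay Adjustment: +681 days → 1 February 2010.
Applicant Delay Offset: −37 days → 26 December 2009.

2009-12-26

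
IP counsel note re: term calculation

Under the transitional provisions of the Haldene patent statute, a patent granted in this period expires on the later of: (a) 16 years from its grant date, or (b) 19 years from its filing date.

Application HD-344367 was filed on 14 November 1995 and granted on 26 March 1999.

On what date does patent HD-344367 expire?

(a) grant + 16 years → 26 March 2015.
(b) filing + 19 years → 14 November 2014.
Later of the two: 26 March 2015.

March 26, 2015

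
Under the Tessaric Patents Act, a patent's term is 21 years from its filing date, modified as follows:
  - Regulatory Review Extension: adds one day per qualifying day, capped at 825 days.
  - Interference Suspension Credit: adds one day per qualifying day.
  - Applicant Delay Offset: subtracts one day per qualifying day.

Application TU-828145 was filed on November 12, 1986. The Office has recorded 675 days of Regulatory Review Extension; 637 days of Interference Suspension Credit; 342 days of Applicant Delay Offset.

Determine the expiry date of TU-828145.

2010-07-09

Base term: filing date + 21 years → 12 November 2007.
Regulatory Review Extension: 675 days (within the 825-day cap) → +675 days → 17 September 2009.
Interference Suspension Credit: +637 days → 16 June 2011.
Applicant Delay Offset: −342 days → 9 July 2010.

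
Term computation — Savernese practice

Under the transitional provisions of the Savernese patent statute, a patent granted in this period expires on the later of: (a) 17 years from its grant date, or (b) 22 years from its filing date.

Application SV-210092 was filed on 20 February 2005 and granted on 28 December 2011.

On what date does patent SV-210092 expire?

2028-12-28

(a) grant + 17 years → 28 December 2028.
(b) filing + 22 years → 20 February 2027.
Later of the two: 28 December 2028.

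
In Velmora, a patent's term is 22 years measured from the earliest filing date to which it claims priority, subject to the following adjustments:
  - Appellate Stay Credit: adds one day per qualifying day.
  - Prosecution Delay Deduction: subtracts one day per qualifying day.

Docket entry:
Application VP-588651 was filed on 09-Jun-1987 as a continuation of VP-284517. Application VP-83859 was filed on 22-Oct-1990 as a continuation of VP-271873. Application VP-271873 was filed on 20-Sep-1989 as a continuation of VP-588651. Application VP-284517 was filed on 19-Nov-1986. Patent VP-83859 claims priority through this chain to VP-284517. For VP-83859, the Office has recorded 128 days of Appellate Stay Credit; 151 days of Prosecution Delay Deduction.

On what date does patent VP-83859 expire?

Earliest priority filing: 19 November 1986.
Base term: 19 November 1986 + 22 years → 19 November 2008.
Appellate Stay Credit: +128 days → 27 March 2009.
Prosecution Delay Deduction: −151 days → 27 October 2008.

October 27, 2008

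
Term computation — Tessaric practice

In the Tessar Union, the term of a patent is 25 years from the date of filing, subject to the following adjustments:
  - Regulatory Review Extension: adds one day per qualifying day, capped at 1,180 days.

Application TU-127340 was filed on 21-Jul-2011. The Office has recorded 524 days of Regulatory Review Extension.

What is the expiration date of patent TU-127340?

Base term: filing date + 25 years → 21 July 2036.
Regulatory Review Extension: 524 days (within the 1180-day cap) → +524 days → 27 December 2037.

2037-12-27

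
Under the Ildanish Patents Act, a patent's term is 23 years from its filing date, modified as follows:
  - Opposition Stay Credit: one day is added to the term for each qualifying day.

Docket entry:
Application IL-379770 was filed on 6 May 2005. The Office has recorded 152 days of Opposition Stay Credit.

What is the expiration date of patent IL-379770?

Base term: filing date + 23 years → 6 May 2028.
Opposition Stay Credit: +152 days → 5 October 2028.

October 5, 2028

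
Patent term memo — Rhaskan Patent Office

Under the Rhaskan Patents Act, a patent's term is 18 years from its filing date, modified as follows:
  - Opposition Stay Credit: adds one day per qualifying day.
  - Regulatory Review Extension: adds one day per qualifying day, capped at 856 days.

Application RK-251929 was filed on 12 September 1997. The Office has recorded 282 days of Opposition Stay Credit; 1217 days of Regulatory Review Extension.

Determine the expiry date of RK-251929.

Base term: filing date + 18 years → 12 September 2015.
Opposition Stay Credit: +282 days → 20 June 2016.
Regulatory Review Extension: 1217 days claimed exceeds the 856-day cap, so +856 days → 24 October 2018.

2018-10-24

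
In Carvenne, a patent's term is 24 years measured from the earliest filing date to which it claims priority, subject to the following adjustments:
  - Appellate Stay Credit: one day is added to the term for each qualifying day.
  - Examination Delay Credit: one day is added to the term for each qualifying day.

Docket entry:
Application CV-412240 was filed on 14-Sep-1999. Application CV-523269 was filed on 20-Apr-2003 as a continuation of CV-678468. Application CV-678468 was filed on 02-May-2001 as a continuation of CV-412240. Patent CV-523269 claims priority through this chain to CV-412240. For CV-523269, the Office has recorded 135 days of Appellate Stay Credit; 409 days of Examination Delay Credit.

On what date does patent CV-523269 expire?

2025-03-11

Earliest priority filing: 14 September 1999.
Base term: 14 September 1999 + 24 years → 14 September 2023.
Appellate Stay Credit: +135 days → 27 January 2024.
Examination Delay Credit: +409 days → 11 March 2025.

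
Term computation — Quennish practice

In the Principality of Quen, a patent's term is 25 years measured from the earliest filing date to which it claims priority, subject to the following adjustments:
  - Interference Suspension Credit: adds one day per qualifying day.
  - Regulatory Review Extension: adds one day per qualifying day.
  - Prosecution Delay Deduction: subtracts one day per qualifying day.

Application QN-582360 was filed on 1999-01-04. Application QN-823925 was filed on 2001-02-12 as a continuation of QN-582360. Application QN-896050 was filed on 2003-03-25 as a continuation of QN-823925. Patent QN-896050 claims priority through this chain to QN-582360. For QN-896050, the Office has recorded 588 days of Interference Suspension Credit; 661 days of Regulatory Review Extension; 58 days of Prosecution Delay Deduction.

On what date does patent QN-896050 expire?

April 9, 2027

Earliest priority filing: 4 January 1999.
Base term: 4 January 1999 + 25 years → 4 January 2024.
Interference Suspension Credit: +588 days → 14 August 2025.
Regulatory Review Extension: +661 days → 6 June 2027.
Prosecution Delay Deduction: −58 days → 9 April 2027.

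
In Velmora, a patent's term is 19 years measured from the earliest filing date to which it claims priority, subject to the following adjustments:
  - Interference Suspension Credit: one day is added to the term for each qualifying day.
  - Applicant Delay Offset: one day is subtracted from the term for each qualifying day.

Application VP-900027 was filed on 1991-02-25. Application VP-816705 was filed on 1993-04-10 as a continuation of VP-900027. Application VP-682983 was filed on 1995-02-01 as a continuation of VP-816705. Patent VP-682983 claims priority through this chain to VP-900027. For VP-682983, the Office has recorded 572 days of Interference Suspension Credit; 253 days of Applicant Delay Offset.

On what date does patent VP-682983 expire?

January 10, 2011

Earliest priority filing: 25 February 1991.
Base term: 25 February 1991 + 19 years → 25 February 2010.
Interference Suspension Credit: +572 days → 20 September 2011.
Applicant Delay Offset: −253 days → 10 January 2011.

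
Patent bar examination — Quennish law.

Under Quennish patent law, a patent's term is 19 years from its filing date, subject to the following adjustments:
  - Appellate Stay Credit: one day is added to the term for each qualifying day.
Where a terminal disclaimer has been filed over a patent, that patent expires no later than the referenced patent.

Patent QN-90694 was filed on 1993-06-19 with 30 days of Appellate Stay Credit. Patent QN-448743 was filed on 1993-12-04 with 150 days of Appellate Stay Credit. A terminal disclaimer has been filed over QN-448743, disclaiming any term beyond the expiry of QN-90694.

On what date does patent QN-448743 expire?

July 19, 2012

Natural term of QN-448743:
  Base: filing + 19 years → 4 December 2012.
  Appellate Stay Credit: +150 days → 3 May 2013.
Expiry of referenced patent QN-90694:
  Base: filing + 19 years → 19 June 2012.
  Appellate Stay Credit: +30 days → 19 July 2012.
Terminal disclaimer: QN-448743 expires on the earlier of 3 May 2013 and 19 July 2012.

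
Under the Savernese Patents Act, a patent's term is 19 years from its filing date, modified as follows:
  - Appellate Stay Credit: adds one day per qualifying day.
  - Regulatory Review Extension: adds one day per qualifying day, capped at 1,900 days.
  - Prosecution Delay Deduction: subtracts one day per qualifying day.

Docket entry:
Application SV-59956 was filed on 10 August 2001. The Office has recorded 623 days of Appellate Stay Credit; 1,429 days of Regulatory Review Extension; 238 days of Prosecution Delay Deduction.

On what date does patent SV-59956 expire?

Base term: filing date + 19 years → 10 August 2020.
Appellate Stay Credit: +623 days → 25 April 2022.
Regulatory Review Extension: 1429 days (within the 1900-day cap) → +1429 days → 24 March 2026.
Prosecution Delay Deduction: −238 days → 29 July 2025.

July 29, 2025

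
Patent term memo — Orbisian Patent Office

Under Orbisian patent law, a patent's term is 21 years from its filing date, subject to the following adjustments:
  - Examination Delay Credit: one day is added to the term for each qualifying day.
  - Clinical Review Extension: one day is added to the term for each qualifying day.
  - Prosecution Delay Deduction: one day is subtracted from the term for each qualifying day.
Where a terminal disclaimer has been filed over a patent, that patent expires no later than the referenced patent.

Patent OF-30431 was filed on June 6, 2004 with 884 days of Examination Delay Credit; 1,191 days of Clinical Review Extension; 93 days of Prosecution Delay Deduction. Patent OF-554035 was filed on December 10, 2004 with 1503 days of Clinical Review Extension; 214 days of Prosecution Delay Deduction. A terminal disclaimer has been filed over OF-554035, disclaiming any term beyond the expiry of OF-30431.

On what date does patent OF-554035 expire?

Natural term of OF-554035:
  Base: filing + 21 years → 10 December 2025.
  Clinical Review Extension: +1503 days → 21 January 2030.
  Prosecution Delay Deduction: −214 days → 21 June 2029.
Expiry of referenced patent OF-30431:
  Base: filing + 21 years → 6 June 2025.
  Examination Delay Credit: +884 days → 7 November 2027.
  Clinical Review Extension: +1191 days → 10 February 2031.
  Prosecution Delay Deduction: −93 days → 9 November 2030.
Terminal disclaimer: OF-554035 expires on the earlier of 21 June 2029 and 9 November 2030.

2029-06-21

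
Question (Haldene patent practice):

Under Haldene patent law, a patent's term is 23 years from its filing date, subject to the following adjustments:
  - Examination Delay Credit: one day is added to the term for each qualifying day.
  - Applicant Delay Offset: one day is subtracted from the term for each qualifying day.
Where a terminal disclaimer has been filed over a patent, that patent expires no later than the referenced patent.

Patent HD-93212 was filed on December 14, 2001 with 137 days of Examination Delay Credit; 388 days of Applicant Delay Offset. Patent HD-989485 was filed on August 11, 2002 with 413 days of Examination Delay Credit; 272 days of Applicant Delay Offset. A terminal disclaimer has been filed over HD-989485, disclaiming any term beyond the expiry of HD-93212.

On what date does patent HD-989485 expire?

Natural term of HD-989485:
  Base: filing + 23 years → 11 August 2025.
  Examination Delay Credit: +413 days → 28 September 2026.
  Applicant Delay Offset: −272 days → 30 December 2025.
Expiry of referenced patent HD-93212:
  Base: filing + 23 years → 14 December 2024.
  Examination Delay Credit: +137 days → 30 April 2025.
  Applicant Delay Offset: −388 days → 7 April 2024.
Terminal disclaimer: HD-989485 expires on the earlier of 30 December 2025 and 7 April 2024.

2024-04-07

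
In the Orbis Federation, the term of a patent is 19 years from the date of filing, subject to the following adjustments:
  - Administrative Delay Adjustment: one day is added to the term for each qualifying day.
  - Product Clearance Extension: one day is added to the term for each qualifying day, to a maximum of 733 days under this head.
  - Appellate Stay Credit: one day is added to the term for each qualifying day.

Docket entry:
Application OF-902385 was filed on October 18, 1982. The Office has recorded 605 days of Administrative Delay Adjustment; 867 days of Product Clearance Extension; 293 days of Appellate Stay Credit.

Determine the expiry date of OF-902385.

Base term: filing date + 19 years → 18 October 2001.
Administrative Delay Adjustment: +605 days → 15 June 2003.
Product Clearance Extension: 867 days claimed exceeds the 733-day cap, so +733 days → 17 June 2005.
Appellate Stay Credit: +293 days → 6 April 2006.

2006-04-06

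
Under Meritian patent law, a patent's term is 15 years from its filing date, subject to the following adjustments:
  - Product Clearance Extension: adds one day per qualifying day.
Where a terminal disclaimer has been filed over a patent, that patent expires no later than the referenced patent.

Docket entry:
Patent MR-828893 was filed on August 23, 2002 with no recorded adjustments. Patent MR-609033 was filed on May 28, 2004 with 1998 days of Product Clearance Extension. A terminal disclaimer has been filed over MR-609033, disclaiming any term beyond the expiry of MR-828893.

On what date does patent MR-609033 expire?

Natural term of MR-609033:
  Base: filing + 15 years → 28 May 2019.
  Product Clearance Extension: +1998 days → 15 November 2024.
Expiry of referenced patent MR-828893:
  Base: filing + 15 years → 23 August 2017.
Terminal disclaimer: MR-609033 expires on the earlier of 15 November 2024 and 23 August 2017.

2017-08-23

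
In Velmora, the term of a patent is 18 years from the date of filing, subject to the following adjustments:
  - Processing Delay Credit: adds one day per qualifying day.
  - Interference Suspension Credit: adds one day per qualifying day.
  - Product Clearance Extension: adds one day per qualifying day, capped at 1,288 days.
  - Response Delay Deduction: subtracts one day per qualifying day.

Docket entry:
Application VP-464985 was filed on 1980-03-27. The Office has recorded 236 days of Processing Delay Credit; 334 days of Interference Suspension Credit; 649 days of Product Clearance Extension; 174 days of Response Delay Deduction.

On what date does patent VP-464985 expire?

February 4, 2001

Base term: filing date + 18 years → 27 March 1998.
Processing Delay Credit: +236 days → 18 November 1998.
Interference Suspension Credit: +334 days → 18 October 1999.
Product Clearance Extension: 649 days (within the 1288-day cap) → +649 days → 28 July 2001.
Response Delay Deduction: −174 days → 4 February 2001.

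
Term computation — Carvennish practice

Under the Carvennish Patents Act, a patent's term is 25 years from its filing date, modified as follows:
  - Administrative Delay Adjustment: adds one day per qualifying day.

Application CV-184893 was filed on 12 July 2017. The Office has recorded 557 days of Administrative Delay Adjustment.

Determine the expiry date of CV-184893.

2044-01-20

Base term: filing date + 25 years → 12 July 2042.
Administrative Delay Adjustment: +557 days → 20 January 2044.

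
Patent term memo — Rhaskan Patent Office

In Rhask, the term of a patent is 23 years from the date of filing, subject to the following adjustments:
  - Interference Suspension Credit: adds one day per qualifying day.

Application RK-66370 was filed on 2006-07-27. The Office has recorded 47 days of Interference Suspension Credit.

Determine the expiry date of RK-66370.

Base term: filing date + 23 years → 27 July 2029.
Interference Suspension Credit: +47 days → 12 September 2029.

2029-09-12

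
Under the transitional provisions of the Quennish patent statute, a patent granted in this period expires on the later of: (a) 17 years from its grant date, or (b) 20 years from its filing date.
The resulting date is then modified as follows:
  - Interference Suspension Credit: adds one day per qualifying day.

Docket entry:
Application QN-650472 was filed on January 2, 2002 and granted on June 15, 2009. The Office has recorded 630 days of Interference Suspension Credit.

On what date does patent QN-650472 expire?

March 6, 2028

(a) grant + 17 years → 15 June 2026.
(b) filing + 20 years → 2 January 2022.
Later of the two: 15 June 2026.
Interference Suspension Credit: +630 days → 6 March 2028.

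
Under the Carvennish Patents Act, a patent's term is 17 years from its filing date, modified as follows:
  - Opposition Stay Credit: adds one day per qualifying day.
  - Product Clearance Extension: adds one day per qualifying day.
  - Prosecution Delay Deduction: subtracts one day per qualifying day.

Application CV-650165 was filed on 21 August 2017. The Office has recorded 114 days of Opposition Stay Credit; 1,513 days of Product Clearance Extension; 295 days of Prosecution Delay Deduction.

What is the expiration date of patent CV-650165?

April 14, 2038

Base term: filing date + 17 years → 21 August 2034.
Opposition Stay Credit: +114 days → 13 December 2034.
Product Clearance Extension: +1513 days → 3 February 2039.
Prosecution Delay Deduction: −295 days → 14 April 2038.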